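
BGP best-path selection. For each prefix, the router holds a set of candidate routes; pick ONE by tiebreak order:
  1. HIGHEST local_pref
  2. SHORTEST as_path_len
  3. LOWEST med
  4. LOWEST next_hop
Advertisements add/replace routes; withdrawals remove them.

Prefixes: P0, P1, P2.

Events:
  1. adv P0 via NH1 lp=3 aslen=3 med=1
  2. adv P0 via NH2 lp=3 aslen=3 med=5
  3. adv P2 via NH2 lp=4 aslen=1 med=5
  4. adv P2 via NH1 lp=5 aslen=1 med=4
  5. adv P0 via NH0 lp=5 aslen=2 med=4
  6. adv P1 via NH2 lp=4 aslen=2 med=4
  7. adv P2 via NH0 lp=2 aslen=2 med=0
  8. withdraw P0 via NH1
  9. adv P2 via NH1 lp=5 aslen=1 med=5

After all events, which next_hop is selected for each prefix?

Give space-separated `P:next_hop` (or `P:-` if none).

Answer: P0:NH0 P1:NH2 P2:NH1

Derivation:
Op 1: best P0=NH1 P1=- P2=-
Op 2: best P0=NH1 P1=- P2=-
Op 3: best P0=NH1 P1=- P2=NH2
Op 4: best P0=NH1 P1=- P2=NH1
Op 5: best P0=NH0 P1=- P2=NH1
Op 6: best P0=NH0 P1=NH2 P2=NH1
Op 7: best P0=NH0 P1=NH2 P2=NH1
Op 8: best P0=NH0 P1=NH2 P2=NH1
Op 9: best P0=NH0 P1=NH2 P2=NH1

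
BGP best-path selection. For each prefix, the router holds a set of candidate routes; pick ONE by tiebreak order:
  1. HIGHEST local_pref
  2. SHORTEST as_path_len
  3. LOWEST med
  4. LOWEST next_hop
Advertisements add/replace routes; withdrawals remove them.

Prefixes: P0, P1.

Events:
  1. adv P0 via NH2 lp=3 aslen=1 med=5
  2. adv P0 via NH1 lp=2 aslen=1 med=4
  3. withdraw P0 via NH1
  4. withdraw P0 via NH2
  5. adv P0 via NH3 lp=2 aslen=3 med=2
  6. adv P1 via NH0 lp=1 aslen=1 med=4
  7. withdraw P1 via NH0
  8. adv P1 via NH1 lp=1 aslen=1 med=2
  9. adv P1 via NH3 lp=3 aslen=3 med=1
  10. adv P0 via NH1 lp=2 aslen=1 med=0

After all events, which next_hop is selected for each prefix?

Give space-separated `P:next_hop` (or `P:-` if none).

Answer: P0:NH1 P1:NH3

Derivation:
Op 1: best P0=NH2 P1=-
Op 2: best P0=NH2 P1=-
Op 3: best P0=NH2 P1=-
Op 4: best P0=- P1=-
Op 5: best P0=NH3 P1=-
Op 6: best P0=NH3 P1=NH0
Op 7: best P0=NH3 P1=-
Op 8: best P0=NH3 P1=NH1
Op 9: best P0=NH3 P1=NH3
Op 10: best P0=NH1 P1=NH3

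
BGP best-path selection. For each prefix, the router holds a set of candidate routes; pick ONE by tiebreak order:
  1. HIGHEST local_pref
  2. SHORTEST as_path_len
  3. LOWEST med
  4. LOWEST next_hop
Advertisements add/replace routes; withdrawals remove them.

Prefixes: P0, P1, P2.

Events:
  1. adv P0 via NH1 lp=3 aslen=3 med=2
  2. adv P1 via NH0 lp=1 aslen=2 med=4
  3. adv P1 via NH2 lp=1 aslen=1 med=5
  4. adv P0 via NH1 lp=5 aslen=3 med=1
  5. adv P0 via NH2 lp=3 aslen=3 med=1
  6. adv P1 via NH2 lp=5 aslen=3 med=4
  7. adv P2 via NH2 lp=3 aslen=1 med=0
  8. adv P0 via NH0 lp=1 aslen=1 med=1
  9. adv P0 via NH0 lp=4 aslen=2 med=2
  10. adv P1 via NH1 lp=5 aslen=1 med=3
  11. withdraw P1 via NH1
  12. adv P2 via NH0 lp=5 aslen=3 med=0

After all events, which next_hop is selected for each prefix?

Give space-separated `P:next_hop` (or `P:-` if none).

Answer: P0:NH1 P1:NH2 P2:NH0

Derivation:
Op 1: best P0=NH1 P1=- P2=-
Op 2: best P0=NH1 P1=NH0 P2=-
Op 3: best P0=NH1 P1=NH2 P2=-
Op 4: best P0=NH1 P1=NH2 P2=-
Op 5: best P0=NH1 P1=NH2 P2=-
Op 6: best P0=NH1 P1=NH2 P2=-
Op 7: best P0=NH1 P1=NH2 P2=NH2
Op 8: best P0=NH1 P1=NH2 P2=NH2
Op 9: best P0=NH1 P1=NH2 P2=NH2
Op 10: best P0=NH1 P1=NH1 P2=NH2
Op 11: best P0=NH1 P1=NH2 P2=NH2
Op 12: best P0=NH1 P1=NH2 P2=NH0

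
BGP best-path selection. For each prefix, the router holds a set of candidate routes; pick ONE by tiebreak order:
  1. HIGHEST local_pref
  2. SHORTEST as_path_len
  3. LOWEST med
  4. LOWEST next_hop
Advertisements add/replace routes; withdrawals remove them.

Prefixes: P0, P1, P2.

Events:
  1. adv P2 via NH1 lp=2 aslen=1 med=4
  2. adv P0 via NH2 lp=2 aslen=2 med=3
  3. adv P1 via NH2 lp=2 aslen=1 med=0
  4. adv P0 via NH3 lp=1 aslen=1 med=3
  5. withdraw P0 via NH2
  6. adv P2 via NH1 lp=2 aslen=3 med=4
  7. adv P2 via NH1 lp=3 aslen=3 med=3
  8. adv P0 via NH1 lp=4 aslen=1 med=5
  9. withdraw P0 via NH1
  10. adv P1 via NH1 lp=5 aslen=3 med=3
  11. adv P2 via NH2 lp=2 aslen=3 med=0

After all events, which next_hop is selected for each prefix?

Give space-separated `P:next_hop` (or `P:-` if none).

Op 1: best P0=- P1=- P2=NH1
Op 2: best P0=NH2 P1=- P2=NH1
Op 3: best P0=NH2 P1=NH2 P2=NH1
Op 4: best P0=NH2 P1=NH2 P2=NH1
Op 5: best P0=NH3 P1=NH2 P2=NH1
Op 6: best P0=NH3 P1=NH2 P2=NH1
Op 7: best P0=NH3 P1=NH2 P2=NH1
Op 8: best P0=NH1 P1=NH2 P2=NH1
Op 9: best P0=NH3 P1=NH2 P2=NH1
Op 10: best P0=NH3 P1=NH1 P2=NH1
Op 11: best P0=NH3 P1=NH1 P2=NH1

Answer: P0:NH3 P1:NH1 P2:NH1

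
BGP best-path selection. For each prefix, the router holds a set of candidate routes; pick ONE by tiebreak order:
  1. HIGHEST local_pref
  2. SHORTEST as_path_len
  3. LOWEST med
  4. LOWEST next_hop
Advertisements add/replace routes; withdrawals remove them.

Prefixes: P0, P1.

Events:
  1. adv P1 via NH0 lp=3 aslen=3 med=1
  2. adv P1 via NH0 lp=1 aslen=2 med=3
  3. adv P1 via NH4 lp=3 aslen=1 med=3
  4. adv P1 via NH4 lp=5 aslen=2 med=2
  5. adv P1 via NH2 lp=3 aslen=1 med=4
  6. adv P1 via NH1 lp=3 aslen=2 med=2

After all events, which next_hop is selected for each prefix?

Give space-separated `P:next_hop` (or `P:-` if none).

Answer: P0:- P1:NH4

Derivation:
Op 1: best P0=- P1=NH0
Op 2: best P0=- P1=NH0
Op 3: best P0=- P1=NH4
Op 4: best P0=- P1=NH4
Op 5: best P0=- P1=NH4
Op 6: best P0=- P1=NH4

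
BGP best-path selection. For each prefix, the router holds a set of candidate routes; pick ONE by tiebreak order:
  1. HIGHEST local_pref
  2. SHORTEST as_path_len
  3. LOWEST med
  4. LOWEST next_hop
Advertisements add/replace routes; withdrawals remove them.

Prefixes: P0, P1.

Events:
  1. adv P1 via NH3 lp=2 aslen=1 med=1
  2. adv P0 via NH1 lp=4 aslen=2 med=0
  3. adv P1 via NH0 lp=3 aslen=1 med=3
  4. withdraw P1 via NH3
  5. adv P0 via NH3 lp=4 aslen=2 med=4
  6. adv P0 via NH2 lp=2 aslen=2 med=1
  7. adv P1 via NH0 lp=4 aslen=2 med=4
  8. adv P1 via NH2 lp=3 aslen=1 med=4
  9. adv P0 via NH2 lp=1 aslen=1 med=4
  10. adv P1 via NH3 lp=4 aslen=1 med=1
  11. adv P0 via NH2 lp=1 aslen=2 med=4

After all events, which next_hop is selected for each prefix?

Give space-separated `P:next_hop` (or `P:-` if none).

Op 1: best P0=- P1=NH3
Op 2: best P0=NH1 P1=NH3
Op 3: best P0=NH1 P1=NH0
Op 4: best P0=NH1 P1=NH0
Op 5: best P0=NH1 P1=NH0
Op 6: best P0=NH1 P1=NH0
Op 7: best P0=NH1 P1=NH0
Op 8: best P0=NH1 P1=NH0
Op 9: best P0=NH1 P1=NH0
Op 10: best P0=NH1 P1=NH3
Op 11: best P0=NH1 P1=NH3

Answer: P0:NH1 P1:NH3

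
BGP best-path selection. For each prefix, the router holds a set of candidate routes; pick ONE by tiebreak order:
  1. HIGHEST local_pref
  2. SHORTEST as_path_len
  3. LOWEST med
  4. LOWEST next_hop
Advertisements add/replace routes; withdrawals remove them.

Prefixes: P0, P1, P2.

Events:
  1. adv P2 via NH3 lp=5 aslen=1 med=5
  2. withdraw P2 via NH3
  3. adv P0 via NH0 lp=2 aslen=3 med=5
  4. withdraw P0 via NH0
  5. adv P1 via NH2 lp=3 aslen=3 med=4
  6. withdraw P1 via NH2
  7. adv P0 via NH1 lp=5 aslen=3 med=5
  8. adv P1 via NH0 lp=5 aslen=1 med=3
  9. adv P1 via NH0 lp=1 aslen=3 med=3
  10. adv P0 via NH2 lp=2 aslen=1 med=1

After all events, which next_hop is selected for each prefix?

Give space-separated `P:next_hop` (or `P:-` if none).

Answer: P0:NH1 P1:NH0 P2:-

Derivation:
Op 1: best P0=- P1=- P2=NH3
Op 2: best P0=- P1=- P2=-
Op 3: best P0=NH0 P1=- P2=-
Op 4: best P0=- P1=- P2=-
Op 5: best P0=- P1=NH2 P2=-
Op 6: best P0=- P1=- P2=-
Op 7: best P0=NH1 P1=- P2=-
Op 8: best P0=NH1 P1=NH0 P2=-
Op 9: best P0=NH1 P1=NH0 P2=-
Op 10: best P0=NH1 P1=NH0 P2=-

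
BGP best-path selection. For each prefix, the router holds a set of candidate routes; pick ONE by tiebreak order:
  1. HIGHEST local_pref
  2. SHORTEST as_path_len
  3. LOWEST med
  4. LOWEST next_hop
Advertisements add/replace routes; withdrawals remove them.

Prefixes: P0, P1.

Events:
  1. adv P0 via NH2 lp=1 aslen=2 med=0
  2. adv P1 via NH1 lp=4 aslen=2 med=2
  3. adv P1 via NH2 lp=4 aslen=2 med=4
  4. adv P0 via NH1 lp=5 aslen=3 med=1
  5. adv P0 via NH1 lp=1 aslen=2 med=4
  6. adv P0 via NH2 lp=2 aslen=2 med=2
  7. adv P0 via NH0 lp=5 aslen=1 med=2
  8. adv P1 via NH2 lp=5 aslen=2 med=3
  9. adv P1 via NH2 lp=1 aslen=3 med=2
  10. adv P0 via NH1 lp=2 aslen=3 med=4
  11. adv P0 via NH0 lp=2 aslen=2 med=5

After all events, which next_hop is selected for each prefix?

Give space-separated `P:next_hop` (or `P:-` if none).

Op 1: best P0=NH2 P1=-
Op 2: best P0=NH2 P1=NH1
Op 3: best P0=NH2 P1=NH1
Op 4: best P0=NH1 P1=NH1
Op 5: best P0=NH2 P1=NH1
Op 6: best P0=NH2 P1=NH1
Op 7: best P0=NH0 P1=NH1
Op 8: best P0=NH0 P1=NH2
Op 9: best P0=NH0 P1=NH1
Op 10: best P0=NH0 P1=NH1
Op 11: best P0=NH2 P1=NH1

Answer: P0:NH2 P1:NH1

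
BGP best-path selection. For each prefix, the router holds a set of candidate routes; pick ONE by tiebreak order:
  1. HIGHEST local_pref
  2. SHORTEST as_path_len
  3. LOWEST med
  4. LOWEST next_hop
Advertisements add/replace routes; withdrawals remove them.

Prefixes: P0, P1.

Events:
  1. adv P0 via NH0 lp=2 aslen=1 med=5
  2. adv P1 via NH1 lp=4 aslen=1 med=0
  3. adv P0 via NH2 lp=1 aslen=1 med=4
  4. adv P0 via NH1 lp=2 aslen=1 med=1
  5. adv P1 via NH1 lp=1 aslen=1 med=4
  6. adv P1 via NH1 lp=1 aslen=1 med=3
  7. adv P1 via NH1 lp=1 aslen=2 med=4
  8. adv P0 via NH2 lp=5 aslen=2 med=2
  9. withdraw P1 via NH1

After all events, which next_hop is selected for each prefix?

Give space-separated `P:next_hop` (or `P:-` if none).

Answer: P0:NH2 P1:-

Derivation:
Op 1: best P0=NH0 P1=-
Op 2: best P0=NH0 P1=NH1
Op 3: best P0=NH0 P1=NH1
Op 4: best P0=NH1 P1=NH1
Op 5: best P0=NH1 P1=NH1
Op 6: best P0=NH1 P1=NH1
Op 7: best P0=NH1 P1=NH1
Op 8: best P0=NH2 P1=NH1
Op 9: best P0=NH2 P1=-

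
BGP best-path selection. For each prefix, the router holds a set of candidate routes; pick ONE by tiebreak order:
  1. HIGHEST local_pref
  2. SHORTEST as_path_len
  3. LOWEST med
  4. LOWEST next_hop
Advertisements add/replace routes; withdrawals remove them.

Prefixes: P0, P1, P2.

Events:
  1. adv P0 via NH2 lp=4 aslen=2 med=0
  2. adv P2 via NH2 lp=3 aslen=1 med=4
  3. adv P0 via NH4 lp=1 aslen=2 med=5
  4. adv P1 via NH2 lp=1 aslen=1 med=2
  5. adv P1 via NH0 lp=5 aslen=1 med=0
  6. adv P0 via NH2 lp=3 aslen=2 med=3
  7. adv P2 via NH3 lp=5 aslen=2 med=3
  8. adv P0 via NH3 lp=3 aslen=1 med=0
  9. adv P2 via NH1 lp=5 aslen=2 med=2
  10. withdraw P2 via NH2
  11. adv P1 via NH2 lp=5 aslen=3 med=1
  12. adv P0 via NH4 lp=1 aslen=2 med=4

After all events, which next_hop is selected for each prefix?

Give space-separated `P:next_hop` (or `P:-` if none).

Answer: P0:NH3 P1:NH0 P2:NH1

Derivation:
Op 1: best P0=NH2 P1=- P2=-
Op 2: best P0=NH2 P1=- P2=NH2
Op 3: best P0=NH2 P1=- P2=NH2
Op 4: best P0=NH2 P1=NH2 P2=NH2
Op 5: best P0=NH2 P1=NH0 P2=NH2
Op 6: best P0=NH2 P1=NH0 P2=NH2
Op 7: best P0=NH2 P1=NH0 P2=NH3
Op 8: best P0=NH3 P1=NH0 P2=NH3
Op 9: best P0=NH3 P1=NH0 P2=NH1
Op 10: best P0=NH3 P1=NH0 P2=NH1
Op 11: best P0=NH3 P1=NH0 P2=NH1
Op 12: best P0=NH3 P1=NH0 P2=NH1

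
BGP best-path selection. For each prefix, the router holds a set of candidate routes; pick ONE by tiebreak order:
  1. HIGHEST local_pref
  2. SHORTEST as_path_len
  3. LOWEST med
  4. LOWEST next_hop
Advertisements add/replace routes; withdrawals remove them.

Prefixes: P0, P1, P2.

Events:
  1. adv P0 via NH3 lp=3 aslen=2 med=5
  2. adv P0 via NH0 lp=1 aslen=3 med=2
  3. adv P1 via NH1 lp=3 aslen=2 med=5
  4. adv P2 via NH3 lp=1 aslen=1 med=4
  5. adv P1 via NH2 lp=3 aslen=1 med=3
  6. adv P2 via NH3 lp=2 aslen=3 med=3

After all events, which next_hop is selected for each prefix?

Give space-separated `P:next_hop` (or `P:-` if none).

Answer: P0:NH3 P1:NH2 P2:NH3

Derivation:
Op 1: best P0=NH3 P1=- P2=-
Op 2: best P0=NH3 P1=- P2=-
Op 3: best P0=NH3 P1=NH1 P2=-
Op 4: best P0=NH3 P1=NH1 P2=NH3
Op 5: best P0=NH3 P1=NH2 P2=NH3
Op 6: best P0=NH3 P1=NH2 P2=NH3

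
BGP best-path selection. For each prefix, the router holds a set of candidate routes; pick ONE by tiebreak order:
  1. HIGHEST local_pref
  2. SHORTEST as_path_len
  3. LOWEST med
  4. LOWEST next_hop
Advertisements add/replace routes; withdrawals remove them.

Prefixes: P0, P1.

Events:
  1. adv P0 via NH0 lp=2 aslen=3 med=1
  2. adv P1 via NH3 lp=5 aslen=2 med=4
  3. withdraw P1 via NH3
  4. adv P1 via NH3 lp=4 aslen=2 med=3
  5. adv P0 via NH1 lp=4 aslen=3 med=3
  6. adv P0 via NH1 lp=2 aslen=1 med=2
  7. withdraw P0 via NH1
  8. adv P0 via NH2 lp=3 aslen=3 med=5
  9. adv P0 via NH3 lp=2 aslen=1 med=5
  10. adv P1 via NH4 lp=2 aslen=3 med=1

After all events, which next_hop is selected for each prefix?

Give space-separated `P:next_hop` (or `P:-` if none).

Op 1: best P0=NH0 P1=-
Op 2: best P0=NH0 P1=NH3
Op 3: best P0=NH0 P1=-
Op 4: best P0=NH0 P1=NH3
Op 5: best P0=NH1 P1=NH3
Op 6: best P0=NH1 P1=NH3
Op 7: best P0=NH0 P1=NH3
Op 8: best P0=NH2 P1=NH3
Op 9: best P0=NH2 P1=NH3
Op 10: best P0=NH2 P1=NH3

Answer: P0:NH2 P1:NH3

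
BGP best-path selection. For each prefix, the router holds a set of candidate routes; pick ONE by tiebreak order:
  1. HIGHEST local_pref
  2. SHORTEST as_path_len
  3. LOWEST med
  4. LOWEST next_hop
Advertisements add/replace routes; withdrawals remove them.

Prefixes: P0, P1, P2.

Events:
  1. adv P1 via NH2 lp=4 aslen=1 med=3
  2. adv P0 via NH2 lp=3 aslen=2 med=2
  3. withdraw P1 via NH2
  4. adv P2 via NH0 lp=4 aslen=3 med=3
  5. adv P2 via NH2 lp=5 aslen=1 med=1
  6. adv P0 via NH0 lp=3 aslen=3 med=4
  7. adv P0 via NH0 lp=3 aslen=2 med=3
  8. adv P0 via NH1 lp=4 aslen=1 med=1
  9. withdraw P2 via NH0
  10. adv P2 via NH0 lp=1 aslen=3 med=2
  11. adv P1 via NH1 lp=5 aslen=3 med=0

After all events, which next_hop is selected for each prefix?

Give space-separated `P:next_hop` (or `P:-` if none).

Answer: P0:NH1 P1:NH1 P2:NH2

Derivation:
Op 1: best P0=- P1=NH2 P2=-
Op 2: best P0=NH2 P1=NH2 P2=-
Op 3: best P0=NH2 P1=- P2=-
Op 4: best P0=NH2 P1=- P2=NH0
Op 5: best P0=NH2 P1=- P2=NH2
Op 6: best P0=NH2 P1=- P2=NH2
Op 7: best P0=NH2 P1=- P2=NH2
Op 8: best P0=NH1 P1=- P2=NH2
Op 9: best P0=NH1 P1=- P2=NH2
Op 10: best P0=NH1 P1=- P2=NH2
Op 11: best P0=NH1 P1=NH1 P2=NH2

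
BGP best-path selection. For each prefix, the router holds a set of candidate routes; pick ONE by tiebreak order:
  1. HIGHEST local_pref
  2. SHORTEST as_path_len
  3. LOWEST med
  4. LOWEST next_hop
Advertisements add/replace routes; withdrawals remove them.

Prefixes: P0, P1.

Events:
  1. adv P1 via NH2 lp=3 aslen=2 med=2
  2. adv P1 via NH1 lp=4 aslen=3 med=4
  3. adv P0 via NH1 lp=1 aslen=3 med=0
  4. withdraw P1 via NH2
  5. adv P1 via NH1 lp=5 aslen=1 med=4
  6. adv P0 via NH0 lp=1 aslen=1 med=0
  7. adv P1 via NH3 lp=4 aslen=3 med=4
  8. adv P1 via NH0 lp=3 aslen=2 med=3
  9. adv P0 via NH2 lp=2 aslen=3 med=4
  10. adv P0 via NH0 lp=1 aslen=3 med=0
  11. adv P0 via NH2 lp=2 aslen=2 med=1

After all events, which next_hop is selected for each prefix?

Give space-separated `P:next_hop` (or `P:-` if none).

Answer: P0:NH2 P1:NH1

Derivation:
Op 1: best P0=- P1=NH2
Op 2: best P0=- P1=NH1
Op 3: best P0=NH1 P1=NH1
Op 4: best P0=NH1 P1=NH1
Op 5: best P0=NH1 P1=NH1
Op 6: best P0=NH0 P1=NH1
Op 7: best P0=NH0 P1=NH1
Op 8: best P0=NH0 P1=NH1
Op 9: best P0=NH2 P1=NH1
Op 10: best P0=NH2 P1=NH1
Op 11: best P0=NH2 P1=NH1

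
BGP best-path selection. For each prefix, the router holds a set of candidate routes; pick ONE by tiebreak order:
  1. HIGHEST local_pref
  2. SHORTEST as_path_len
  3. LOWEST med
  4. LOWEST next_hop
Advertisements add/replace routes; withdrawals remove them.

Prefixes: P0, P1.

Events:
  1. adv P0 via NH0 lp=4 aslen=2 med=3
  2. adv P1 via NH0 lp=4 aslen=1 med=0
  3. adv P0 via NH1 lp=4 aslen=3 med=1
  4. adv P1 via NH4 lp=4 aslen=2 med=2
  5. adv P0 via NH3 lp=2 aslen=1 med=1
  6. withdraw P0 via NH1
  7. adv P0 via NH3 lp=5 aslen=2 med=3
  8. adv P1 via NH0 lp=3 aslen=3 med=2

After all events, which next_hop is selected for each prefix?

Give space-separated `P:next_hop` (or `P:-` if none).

Op 1: best P0=NH0 P1=-
Op 2: best P0=NH0 P1=NH0
Op 3: best P0=NH0 P1=NH0
Op 4: best P0=NH0 P1=NH0
Op 5: best P0=NH0 P1=NH0
Op 6: best P0=NH0 P1=NH0
Op 7: best P0=NH3 P1=NH0
Op 8: best P0=NH3 P1=NH4

Answer: P0:NH3 P1:NH4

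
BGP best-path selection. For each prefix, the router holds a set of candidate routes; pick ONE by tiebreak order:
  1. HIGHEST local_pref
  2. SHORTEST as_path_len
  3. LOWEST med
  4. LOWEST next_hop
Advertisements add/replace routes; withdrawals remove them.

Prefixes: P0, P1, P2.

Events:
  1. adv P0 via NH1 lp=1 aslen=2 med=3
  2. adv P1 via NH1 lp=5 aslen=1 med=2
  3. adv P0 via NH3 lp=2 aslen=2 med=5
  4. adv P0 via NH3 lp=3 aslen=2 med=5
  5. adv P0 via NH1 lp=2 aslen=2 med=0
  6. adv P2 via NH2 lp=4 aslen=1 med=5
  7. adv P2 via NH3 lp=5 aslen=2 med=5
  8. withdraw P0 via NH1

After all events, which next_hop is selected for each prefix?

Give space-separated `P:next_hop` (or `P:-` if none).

Answer: P0:NH3 P1:NH1 P2:NH3

Derivation:
Op 1: best P0=NH1 P1=- P2=-
Op 2: best P0=NH1 P1=NH1 P2=-
Op 3: best P0=NH3 P1=NH1 P2=-
Op 4: best P0=NH3 P1=NH1 P2=-
Op 5: best P0=NH3 P1=NH1 P2=-
Op 6: best P0=NH3 P1=NH1 P2=NH2
Op 7: best P0=NH3 P1=NH1 P2=NH3
Op 8: best P0=NH3 P1=NH1 P2=NH3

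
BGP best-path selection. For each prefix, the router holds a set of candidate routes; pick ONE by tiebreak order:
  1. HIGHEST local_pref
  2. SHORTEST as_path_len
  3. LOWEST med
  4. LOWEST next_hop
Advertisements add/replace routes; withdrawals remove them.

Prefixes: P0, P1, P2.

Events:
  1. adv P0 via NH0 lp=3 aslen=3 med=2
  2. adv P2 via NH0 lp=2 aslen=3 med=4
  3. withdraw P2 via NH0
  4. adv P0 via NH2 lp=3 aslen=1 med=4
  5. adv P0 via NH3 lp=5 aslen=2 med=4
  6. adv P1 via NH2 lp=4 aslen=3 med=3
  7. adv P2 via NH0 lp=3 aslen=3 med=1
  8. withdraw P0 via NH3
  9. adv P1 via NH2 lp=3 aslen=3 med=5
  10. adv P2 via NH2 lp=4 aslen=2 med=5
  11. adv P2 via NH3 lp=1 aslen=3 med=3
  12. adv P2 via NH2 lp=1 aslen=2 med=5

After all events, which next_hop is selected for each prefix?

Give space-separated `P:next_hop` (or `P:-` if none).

Answer: P0:NH2 P1:NH2 P2:NH0

Derivation:
Op 1: best P0=NH0 P1=- P2=-
Op 2: best P0=NH0 P1=- P2=NH0
Op 3: best P0=NH0 P1=- P2=-
Op 4: best P0=NH2 P1=- P2=-
Op 5: best P0=NH3 P1=- P2=-
Op 6: best P0=NH3 P1=NH2 P2=-
Op 7: best P0=NH3 P1=NH2 P2=NH0
Op 8: best P0=NH2 P1=NH2 P2=NH0
Op 9: best P0=NH2 P1=NH2 P2=NH0
Op 10: best P0=NH2 P1=NH2 P2=NH2
Op 11: best P0=NH2 P1=NH2 P2=NH2
Op 12: best P0=NH2 P1=NH2 P2=NH0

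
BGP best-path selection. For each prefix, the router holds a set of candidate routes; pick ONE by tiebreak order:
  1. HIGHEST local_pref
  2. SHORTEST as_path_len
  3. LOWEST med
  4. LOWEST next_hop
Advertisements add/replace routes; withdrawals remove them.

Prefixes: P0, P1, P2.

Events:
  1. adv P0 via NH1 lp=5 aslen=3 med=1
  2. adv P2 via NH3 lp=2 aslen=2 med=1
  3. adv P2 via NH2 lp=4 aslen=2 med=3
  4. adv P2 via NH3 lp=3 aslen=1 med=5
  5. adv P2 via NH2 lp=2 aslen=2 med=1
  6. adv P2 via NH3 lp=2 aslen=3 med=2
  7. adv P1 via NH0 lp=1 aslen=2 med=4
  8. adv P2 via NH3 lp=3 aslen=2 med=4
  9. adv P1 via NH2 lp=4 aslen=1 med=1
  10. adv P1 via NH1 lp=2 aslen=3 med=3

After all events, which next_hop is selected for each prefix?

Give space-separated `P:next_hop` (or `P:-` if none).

Answer: P0:NH1 P1:NH2 P2:NH3

Derivation:
Op 1: best P0=NH1 P1=- P2=-
Op 2: best P0=NH1 P1=- P2=NH3
Op 3: best P0=NH1 P1=- P2=NH2
Op 4: best P0=NH1 P1=- P2=NH2
Op 5: best P0=NH1 P1=- P2=NH3
Op 6: best P0=NH1 P1=- P2=NH2
Op 7: best P0=NH1 P1=NH0 P2=NH2
Op 8: best P0=NH1 P1=NH0 P2=NH3
Op 9: best P0=NH1 P1=NH2 P2=NH3
Op 10: best P0=NH1 P1=NH2 P2=NH3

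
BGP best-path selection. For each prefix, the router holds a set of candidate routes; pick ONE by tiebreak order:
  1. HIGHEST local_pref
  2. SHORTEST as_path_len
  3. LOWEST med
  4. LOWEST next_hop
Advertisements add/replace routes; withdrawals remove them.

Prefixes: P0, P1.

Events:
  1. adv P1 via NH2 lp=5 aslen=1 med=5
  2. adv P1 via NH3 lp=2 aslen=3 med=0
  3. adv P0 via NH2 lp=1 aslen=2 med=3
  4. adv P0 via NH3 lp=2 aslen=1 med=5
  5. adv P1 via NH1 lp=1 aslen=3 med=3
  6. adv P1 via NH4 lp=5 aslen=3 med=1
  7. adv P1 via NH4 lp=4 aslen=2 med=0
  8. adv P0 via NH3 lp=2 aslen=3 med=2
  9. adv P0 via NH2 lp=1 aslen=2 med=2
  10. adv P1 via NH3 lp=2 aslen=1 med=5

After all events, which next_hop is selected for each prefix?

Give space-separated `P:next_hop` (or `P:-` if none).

Answer: P0:NH3 P1:NH2

Derivation:
Op 1: best P0=- P1=NH2
Op 2: best P0=- P1=NH2
Op 3: best P0=NH2 P1=NH2
Op 4: best P0=NH3 P1=NH2
Op 5: best P0=NH3 P1=NH2
Op 6: best P0=NH3 P1=NH2
Op 7: best P0=NH3 P1=NH2
Op 8: best P0=NH3 P1=NH2
Op 9: best P0=NH3 P1=NH2
Op 10: best P0=NH3 P1=NH2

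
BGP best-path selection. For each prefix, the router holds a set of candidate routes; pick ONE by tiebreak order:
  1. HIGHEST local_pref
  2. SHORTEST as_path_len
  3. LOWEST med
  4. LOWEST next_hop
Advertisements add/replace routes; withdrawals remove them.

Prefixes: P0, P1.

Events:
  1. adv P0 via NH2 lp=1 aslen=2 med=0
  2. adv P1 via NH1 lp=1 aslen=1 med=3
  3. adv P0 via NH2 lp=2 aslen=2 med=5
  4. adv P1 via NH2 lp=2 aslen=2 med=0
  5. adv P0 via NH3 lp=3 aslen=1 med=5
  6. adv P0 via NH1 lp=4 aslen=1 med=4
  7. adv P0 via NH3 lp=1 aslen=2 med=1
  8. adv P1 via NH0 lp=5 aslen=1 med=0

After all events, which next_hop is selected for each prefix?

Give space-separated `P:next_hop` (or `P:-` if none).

Answer: P0:NH1 P1:NH0

Derivation:
Op 1: best P0=NH2 P1=-
Op 2: best P0=NH2 P1=NH1
Op 3: best P0=NH2 P1=NH1
Op 4: best P0=NH2 P1=NH2
Op 5: best P0=NH3 P1=NH2
Op 6: best P0=NH1 P1=NH2
Op 7: best P0=NH1 P1=NH2
Op 8: best P0=NH1 P1=NH0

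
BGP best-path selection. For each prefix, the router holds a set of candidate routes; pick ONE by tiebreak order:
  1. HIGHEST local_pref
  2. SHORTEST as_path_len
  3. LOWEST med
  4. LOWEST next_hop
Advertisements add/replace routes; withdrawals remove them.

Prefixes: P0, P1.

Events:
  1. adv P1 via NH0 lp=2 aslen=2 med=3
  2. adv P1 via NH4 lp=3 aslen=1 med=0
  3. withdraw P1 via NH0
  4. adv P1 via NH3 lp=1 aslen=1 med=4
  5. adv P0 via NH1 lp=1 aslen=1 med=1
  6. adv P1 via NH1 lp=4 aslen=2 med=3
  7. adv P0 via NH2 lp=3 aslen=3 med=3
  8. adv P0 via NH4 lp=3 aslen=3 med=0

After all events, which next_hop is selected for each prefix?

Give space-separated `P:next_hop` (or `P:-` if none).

Answer: P0:NH4 P1:NH1

Derivation:
Op 1: best P0=- P1=NH0
Op 2: best P0=- P1=NH4
Op 3: best P0=- P1=NH4
Op 4: best P0=- P1=NH4
Op 5: best P0=NH1 P1=NH4
Op 6: best P0=NH1 P1=NH1
Op 7: best P0=NH2 P1=NH1
Op 8: best P0=NH4 P1=NH1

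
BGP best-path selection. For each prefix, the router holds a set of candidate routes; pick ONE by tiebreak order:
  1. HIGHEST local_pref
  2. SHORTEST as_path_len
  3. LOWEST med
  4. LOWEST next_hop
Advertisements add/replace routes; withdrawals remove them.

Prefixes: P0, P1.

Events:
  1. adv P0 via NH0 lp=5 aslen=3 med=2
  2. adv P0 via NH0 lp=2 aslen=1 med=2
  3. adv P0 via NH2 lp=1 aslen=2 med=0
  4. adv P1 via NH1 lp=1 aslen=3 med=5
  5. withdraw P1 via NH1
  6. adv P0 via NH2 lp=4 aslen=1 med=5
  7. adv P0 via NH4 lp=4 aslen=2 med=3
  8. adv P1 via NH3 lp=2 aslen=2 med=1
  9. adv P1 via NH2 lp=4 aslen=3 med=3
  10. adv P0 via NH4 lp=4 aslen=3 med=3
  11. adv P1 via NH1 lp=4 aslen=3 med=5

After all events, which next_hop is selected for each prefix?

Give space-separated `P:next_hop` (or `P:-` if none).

Op 1: best P0=NH0 P1=-
Op 2: best P0=NH0 P1=-
Op 3: best P0=NH0 P1=-
Op 4: best P0=NH0 P1=NH1
Op 5: best P0=NH0 P1=-
Op 6: best P0=NH2 P1=-
Op 7: best P0=NH2 P1=-
Op 8: best P0=NH2 P1=NH3
Op 9: best P0=NH2 P1=NH2
Op 10: best P0=NH2 P1=NH2
Op 11: best P0=NH2 P1=NH2

Answer: P0:NH2 P1:NH2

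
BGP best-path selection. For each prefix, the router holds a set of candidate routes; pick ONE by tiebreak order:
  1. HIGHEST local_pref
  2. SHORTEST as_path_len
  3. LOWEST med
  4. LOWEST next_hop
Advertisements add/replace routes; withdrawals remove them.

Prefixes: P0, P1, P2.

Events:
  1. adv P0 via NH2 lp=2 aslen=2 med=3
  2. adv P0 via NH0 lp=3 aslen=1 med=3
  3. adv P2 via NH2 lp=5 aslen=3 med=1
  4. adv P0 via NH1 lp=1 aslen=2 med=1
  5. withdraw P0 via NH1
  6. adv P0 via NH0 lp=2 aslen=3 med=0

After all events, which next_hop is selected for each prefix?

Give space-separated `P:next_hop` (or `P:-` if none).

Op 1: best P0=NH2 P1=- P2=-
Op 2: best P0=NH0 P1=- P2=-
Op 3: best P0=NH0 P1=- P2=NH2
Op 4: best P0=NH0 P1=- P2=NH2
Op 5: best P0=NH0 P1=- P2=NH2
Op 6: best P0=NH2 P1=- P2=NH2

Answer: P0:NH2 P1:- P2:NH2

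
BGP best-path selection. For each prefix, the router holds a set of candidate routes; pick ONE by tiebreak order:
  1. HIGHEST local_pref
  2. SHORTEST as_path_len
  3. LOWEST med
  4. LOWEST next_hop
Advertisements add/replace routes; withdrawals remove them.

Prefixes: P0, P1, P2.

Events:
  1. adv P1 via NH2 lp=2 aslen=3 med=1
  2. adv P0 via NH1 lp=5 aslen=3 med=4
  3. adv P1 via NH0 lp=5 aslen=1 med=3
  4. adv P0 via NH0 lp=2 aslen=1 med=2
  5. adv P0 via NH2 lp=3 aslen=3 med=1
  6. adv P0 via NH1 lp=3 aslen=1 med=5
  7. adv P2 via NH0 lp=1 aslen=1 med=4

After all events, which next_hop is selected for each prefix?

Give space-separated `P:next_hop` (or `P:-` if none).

Answer: P0:NH1 P1:NH0 P2:NH0

Derivation:
Op 1: best P0=- P1=NH2 P2=-
Op 2: best P0=NH1 P1=NH2 P2=-
Op 3: best P0=NH1 P1=NH0 P2=-
Op 4: best P0=NH1 P1=NH0 P2=-
Op 5: best P0=NH1 P1=NH0 P2=-
Op 6: best P0=NH1 P1=NH0 P2=-
Op 7: best P0=NH1 P1=NH0 P2=NH0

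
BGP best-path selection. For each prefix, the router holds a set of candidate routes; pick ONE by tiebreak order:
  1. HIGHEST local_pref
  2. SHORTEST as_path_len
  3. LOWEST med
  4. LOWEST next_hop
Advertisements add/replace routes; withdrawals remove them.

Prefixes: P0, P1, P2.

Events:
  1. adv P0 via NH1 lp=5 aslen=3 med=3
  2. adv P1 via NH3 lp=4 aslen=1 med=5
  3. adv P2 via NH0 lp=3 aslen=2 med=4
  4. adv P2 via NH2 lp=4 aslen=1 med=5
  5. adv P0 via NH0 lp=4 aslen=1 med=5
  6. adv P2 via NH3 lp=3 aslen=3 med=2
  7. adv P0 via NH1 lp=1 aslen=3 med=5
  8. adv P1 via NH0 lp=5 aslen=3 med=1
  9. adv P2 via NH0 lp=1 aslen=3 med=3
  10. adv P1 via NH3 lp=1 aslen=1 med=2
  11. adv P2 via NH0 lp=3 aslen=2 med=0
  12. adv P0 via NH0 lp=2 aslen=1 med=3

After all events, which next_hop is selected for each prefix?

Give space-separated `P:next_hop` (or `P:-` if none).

Answer: P0:NH0 P1:NH0 P2:NH2

Derivation:
Op 1: best P0=NH1 P1=- P2=-
Op 2: best P0=NH1 P1=NH3 P2=-
Op 3: best P0=NH1 P1=NH3 P2=NH0
Op 4: best P0=NH1 P1=NH3 P2=NH2
Op 5: best P0=NH1 P1=NH3 P2=NH2
Op 6: best P0=NH1 P1=NH3 P2=NH2
Op 7: best P0=NH0 P1=NH3 P2=NH2
Op 8: best P0=NH0 P1=NH0 P2=NH2
Op 9: best P0=NH0 P1=NH0 P2=NH2
Op 10: best P0=NH0 P1=NH0 P2=NH2
Op 11: best P0=NH0 P1=NH0 P2=NH2
Op 12: best P0=NH0 P1=NH0 P2=NH2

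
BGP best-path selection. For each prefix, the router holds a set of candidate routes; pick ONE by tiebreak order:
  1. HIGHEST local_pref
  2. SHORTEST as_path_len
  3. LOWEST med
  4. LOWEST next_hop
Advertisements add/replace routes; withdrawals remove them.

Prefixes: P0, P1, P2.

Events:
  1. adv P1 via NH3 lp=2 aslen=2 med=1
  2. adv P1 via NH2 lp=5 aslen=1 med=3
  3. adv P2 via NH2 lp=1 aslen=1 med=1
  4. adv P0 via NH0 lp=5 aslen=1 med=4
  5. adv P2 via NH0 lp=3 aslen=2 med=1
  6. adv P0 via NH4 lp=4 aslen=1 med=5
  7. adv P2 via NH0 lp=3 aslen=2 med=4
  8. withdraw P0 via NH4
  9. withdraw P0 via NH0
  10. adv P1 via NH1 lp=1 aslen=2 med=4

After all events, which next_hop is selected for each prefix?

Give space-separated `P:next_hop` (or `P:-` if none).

Answer: P0:- P1:NH2 P2:NH0

Derivation:
Op 1: best P0=- P1=NH3 P2=-
Op 2: best P0=- P1=NH2 P2=-
Op 3: best P0=- P1=NH2 P2=NH2
Op 4: best P0=NH0 P1=NH2 P2=NH2
Op 5: best P0=NH0 P1=NH2 P2=NH0
Op 6: best P0=NH0 P1=NH2 P2=NH0
Op 7: best P0=NH0 P1=NH2 P2=NH0
Op 8: best P0=NH0 P1=NH2 P2=NH0
Op 9: best P0=- P1=NH2 P2=NH0
Op 10: best P0=- P1=NH2 P2=NH0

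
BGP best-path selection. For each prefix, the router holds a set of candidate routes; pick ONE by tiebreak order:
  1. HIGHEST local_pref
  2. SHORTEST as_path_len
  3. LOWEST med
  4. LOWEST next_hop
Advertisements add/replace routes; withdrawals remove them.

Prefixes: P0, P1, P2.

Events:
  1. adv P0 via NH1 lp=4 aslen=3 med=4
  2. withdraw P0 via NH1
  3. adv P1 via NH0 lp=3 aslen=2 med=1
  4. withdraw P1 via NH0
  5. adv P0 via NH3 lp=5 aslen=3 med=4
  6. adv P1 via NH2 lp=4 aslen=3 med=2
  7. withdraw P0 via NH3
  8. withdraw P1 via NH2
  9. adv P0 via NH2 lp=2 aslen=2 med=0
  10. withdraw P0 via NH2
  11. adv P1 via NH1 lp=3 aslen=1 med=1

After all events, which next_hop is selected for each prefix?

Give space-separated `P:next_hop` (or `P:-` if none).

Answer: P0:- P1:NH1 P2:-

Derivation:
Op 1: best P0=NH1 P1=- P2=-
Op 2: best P0=- P1=- P2=-
Op 3: best P0=- P1=NH0 P2=-
Op 4: best P0=- P1=- P2=-
Op 5: best P0=NH3 P1=- P2=-
Op 6: best P0=NH3 P1=NH2 P2=-
Op 7: best P0=- P1=NH2 P2=-
Op 8: best P0=- P1=- P2=-
Op 9: best P0=NH2 P1=- P2=-
Op 10: best P0=- P1=- P2=-
Op 11: best P0=- P1=NH1 P2=-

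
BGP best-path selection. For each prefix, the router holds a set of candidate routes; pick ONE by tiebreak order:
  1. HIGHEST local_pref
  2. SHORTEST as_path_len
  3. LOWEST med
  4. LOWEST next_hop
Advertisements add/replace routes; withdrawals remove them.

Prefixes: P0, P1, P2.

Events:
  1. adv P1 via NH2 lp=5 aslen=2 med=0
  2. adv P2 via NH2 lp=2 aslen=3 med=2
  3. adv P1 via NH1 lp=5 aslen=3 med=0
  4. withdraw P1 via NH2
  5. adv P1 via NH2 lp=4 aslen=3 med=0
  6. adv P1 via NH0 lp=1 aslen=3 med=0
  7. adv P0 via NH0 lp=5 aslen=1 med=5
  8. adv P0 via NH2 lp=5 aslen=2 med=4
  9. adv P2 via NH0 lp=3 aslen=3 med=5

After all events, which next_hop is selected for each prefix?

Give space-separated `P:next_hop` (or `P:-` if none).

Answer: P0:NH0 P1:NH1 P2:NH0

Derivation:
Op 1: best P0=- P1=NH2 P2=-
Op 2: best P0=- P1=NH2 P2=NH2
Op 3: best P0=- P1=NH2 P2=NH2
Op 4: best P0=- P1=NH1 P2=NH2
Op 5: best P0=- P1=NH1 P2=NH2
Op 6: best P0=- P1=NH1 P2=NH2
Op 7: best P0=NH0 P1=NH1 P2=NH2
Op 8: best P0=NH0 P1=NH1 P2=NH2
Op 9: best P0=NH0 P1=NH1 P2=NH0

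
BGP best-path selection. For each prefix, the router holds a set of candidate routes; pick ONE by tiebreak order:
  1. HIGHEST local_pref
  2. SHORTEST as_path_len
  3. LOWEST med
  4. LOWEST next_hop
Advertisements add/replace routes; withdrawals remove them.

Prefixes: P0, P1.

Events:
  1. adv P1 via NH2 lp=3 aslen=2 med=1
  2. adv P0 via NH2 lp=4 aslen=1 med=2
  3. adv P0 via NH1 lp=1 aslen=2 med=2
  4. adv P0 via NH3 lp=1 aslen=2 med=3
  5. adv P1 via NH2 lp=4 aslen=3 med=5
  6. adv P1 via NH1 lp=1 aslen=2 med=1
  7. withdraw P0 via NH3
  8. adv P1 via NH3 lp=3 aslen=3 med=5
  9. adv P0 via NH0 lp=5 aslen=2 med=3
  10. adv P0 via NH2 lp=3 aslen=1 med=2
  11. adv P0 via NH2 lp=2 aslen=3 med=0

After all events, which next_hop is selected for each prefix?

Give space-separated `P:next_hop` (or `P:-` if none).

Op 1: best P0=- P1=NH2
Op 2: best P0=NH2 P1=NH2
Op 3: best P0=NH2 P1=NH2
Op 4: best P0=NH2 P1=NH2
Op 5: best P0=NH2 P1=NH2
Op 6: best P0=NH2 P1=NH2
Op 7: best P0=NH2 P1=NH2
Op 8: best P0=NH2 P1=NH2
Op 9: best P0=NH0 P1=NH2
Op 10: best P0=NH0 P1=NH2
Op 11: best P0=NH0 P1=NH2

Answer: P0:NH0 P1:NH2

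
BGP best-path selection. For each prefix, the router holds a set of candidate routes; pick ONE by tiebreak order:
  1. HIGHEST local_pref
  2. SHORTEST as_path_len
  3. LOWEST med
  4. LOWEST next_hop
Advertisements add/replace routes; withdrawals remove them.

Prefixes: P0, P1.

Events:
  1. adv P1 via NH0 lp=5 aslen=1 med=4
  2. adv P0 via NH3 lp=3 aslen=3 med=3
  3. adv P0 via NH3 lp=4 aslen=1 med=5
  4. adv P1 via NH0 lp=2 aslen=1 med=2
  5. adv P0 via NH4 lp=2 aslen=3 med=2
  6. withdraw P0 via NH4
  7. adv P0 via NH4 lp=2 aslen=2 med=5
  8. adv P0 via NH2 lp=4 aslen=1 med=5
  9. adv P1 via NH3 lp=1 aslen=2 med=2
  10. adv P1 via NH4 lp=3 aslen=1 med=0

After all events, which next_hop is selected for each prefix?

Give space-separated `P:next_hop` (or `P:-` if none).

Op 1: best P0=- P1=NH0
Op 2: best P0=NH3 P1=NH0
Op 3: best P0=NH3 P1=NH0
Op 4: best P0=NH3 P1=NH0
Op 5: best P0=NH3 P1=NH0
Op 6: best P0=NH3 P1=NH0
Op 7: best P0=NH3 P1=NH0
Op 8: best P0=NH2 P1=NH0
Op 9: best P0=NH2 P1=NH0
Op 10: best P0=NH2 P1=NH4

Answer: P0:NH2 P1:NH4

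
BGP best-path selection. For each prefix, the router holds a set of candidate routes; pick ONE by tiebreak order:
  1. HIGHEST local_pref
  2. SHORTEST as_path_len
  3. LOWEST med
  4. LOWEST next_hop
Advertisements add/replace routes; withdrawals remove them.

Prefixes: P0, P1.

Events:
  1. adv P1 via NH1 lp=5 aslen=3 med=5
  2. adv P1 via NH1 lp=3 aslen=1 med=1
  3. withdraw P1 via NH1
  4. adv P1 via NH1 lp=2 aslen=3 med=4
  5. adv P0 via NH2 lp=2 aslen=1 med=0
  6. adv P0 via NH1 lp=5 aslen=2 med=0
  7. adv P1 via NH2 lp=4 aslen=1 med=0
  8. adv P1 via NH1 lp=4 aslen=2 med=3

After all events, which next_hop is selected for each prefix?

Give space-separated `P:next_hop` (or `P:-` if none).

Answer: P0:NH1 P1:NH2

Derivation:
Op 1: best P0=- P1=NH1
Op 2: best P0=- P1=NH1
Op 3: best P0=- P1=-
Op 4: best P0=- P1=NH1
Op 5: best P0=NH2 P1=NH1
Op 6: best P0=NH1 P1=NH1
Op 7: best P0=NH1 P1=NH2
Op 8: best P0=NH1 P1=NH2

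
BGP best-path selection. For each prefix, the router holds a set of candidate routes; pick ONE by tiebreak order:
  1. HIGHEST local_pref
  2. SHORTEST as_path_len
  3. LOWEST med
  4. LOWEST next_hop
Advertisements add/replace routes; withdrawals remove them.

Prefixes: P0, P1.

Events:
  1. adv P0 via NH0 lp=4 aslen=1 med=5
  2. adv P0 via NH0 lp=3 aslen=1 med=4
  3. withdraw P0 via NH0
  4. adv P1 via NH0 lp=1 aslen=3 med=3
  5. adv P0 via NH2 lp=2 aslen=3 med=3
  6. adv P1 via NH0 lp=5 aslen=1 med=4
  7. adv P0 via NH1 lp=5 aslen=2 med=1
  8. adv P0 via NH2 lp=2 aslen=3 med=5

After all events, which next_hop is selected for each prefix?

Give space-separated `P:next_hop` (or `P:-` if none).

Op 1: best P0=NH0 P1=-
Op 2: best P0=NH0 P1=-
Op 3: best P0=- P1=-
Op 4: best P0=- P1=NH0
Op 5: best P0=NH2 P1=NH0
Op 6: best P0=NH2 P1=NH0
Op 7: best P0=NH1 P1=NH0
Op 8: best P0=NH1 P1=NH0

Answer: P0:NH1 P1:NH0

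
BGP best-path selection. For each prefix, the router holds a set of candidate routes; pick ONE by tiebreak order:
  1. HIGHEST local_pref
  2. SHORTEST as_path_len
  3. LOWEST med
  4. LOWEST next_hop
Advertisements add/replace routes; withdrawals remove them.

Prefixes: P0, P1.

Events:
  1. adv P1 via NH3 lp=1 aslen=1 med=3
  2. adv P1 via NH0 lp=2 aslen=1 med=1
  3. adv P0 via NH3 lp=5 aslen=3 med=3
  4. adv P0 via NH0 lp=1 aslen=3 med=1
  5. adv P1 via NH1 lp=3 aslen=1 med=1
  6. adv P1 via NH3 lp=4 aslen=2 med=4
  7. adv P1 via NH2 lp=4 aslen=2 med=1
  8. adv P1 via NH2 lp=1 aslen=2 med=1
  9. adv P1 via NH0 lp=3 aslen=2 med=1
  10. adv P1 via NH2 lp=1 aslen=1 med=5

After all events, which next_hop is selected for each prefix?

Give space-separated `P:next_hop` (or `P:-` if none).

Op 1: best P0=- P1=NH3
Op 2: best P0=- P1=NH0
Op 3: best P0=NH3 P1=NH0
Op 4: best P0=NH3 P1=NH0
Op 5: best P0=NH3 P1=NH1
Op 6: best P0=NH3 P1=NH3
Op 7: best P0=NH3 P1=NH2
Op 8: best P0=NH3 P1=NH3
Op 9: best P0=NH3 P1=NH3
Op 10: best P0=NH3 P1=NH3

Answer: P0:NH3 P1:NH3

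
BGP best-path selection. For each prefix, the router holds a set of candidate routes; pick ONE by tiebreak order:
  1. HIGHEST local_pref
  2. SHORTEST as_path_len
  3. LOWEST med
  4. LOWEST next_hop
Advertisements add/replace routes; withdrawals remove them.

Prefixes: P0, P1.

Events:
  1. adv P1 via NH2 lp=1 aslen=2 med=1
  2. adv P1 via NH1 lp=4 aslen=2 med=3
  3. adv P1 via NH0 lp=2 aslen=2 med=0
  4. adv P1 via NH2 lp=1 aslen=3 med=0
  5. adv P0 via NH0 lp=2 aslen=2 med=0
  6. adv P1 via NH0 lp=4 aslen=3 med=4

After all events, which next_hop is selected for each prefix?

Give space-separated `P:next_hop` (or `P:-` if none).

Answer: P0:NH0 P1:NH1

Derivation:
Op 1: best P0=- P1=NH2
Op 2: best P0=- P1=NH1
Op 3: best P0=- P1=NH1
Op 4: best P0=- P1=NH1
Op 5: best P0=NH0 P1=NH1
Op 6: best P0=NH0 P1=NH1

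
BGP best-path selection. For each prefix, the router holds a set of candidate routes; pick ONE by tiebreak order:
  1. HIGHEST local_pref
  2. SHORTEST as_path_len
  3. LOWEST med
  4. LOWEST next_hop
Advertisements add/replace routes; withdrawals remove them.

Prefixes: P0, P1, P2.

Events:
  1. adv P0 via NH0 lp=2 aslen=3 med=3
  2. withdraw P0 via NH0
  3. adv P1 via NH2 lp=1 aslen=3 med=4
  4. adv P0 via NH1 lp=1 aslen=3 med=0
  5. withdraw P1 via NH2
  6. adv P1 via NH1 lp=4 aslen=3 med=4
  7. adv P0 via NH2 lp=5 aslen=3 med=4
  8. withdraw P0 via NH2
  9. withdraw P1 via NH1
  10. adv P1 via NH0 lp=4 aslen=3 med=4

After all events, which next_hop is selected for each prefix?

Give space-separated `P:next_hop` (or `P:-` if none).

Op 1: best P0=NH0 P1=- P2=-
Op 2: best P0=- P1=- P2=-
Op 3: best P0=- P1=NH2 P2=-
Op 4: best P0=NH1 P1=NH2 P2=-
Op 5: best P0=NH1 P1=- P2=-
Op 6: best P0=NH1 P1=NH1 P2=-
Op 7: best P0=NH2 P1=NH1 P2=-
Op 8: best P0=NH1 P1=NH1 P2=-
Op 9: best P0=NH1 P1=- P2=-
Op 10: best P0=NH1 P1=NH0 P2=-

Answer: P0:NH1 P1:NH0 P2:-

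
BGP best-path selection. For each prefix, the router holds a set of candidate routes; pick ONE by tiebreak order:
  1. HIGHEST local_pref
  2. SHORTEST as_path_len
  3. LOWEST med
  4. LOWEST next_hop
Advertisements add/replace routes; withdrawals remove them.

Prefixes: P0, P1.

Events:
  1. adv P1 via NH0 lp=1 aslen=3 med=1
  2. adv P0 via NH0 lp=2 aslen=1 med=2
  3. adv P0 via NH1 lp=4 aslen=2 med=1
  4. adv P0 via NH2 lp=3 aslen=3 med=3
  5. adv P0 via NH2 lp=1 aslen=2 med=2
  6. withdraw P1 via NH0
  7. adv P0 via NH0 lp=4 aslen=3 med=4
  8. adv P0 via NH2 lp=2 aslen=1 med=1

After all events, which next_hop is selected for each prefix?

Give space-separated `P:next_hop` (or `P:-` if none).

Op 1: best P0=- P1=NH0
Op 2: best P0=NH0 P1=NH0
Op 3: best P0=NH1 P1=NH0
Op 4: best P0=NH1 P1=NH0
Op 5: best P0=NH1 P1=NH0
Op 6: best P0=NH1 P1=-
Op 7: best P0=NH1 P1=-
Op 8: best P0=NH1 P1=-

Answer: P0:NH1 P1:-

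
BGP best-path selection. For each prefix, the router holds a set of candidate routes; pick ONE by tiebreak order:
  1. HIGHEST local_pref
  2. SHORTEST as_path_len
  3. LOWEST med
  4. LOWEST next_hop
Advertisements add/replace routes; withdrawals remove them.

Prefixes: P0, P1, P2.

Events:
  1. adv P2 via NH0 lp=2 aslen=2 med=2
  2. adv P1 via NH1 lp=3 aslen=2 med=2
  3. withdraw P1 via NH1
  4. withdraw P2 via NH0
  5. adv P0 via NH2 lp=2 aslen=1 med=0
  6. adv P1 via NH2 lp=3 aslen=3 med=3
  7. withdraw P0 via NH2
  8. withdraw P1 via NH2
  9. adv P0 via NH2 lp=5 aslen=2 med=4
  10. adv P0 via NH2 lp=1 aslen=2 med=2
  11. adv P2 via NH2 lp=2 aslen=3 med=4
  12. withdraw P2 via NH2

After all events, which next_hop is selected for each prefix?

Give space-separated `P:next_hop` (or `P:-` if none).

Answer: P0:NH2 P1:- P2:-

Derivation:
Op 1: best P0=- P1=- P2=NH0
Op 2: best P0=- P1=NH1 P2=NH0
Op 3: best P0=- P1=- P2=NH0
Op 4: best P0=- P1=- P2=-
Op 5: best P0=NH2 P1=- P2=-
Op 6: best P0=NH2 P1=NH2 P2=-
Op 7: best P0=- P1=NH2 P2=-
Op 8: best P0=- P1=- P2=-
Op 9: best P0=NH2 P1=- P2=-
Op 10: best P0=NH2 P1=- P2=-
Op 11: best P0=NH2 P1=- P2=NH2
Op 12: best P0=NH2 P1=- P2=-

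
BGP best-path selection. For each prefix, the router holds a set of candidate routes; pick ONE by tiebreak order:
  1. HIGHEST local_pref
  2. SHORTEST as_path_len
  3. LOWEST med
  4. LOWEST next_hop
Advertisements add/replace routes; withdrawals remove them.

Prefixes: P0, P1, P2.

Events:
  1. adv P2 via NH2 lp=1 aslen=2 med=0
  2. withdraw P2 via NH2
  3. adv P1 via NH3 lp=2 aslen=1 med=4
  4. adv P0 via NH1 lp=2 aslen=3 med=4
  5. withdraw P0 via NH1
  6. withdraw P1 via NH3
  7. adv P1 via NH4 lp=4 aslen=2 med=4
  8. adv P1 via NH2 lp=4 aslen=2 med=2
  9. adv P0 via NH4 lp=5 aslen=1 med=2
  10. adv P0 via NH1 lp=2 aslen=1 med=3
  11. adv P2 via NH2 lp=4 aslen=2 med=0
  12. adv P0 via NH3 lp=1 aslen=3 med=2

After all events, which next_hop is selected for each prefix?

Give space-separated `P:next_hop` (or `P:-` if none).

Answer: P0:NH4 P1:NH2 P2:NH2

Derivation:
Op 1: best P0=- P1=- P2=NH2
Op 2: best P0=- P1=- P2=-
Op 3: best P0=- P1=NH3 P2=-
Op 4: best P0=NH1 P1=NH3 P2=-
Op 5: best P0=- P1=NH3 P2=-
Op 6: best P0=- P1=- P2=-
Op 7: best P0=- P1=NH4 P2=-
Op 8: best P0=- P1=NH2 P2=-
Op 9: best P0=NH4 P1=NH2 P2=-
Op 10: best P0=NH4 P1=NH2 P2=-
Op 11: best P0=NH4 P1=NH2 P2=NH2
Op 12: best P0=NH4 P1=NH2 P2=NH2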